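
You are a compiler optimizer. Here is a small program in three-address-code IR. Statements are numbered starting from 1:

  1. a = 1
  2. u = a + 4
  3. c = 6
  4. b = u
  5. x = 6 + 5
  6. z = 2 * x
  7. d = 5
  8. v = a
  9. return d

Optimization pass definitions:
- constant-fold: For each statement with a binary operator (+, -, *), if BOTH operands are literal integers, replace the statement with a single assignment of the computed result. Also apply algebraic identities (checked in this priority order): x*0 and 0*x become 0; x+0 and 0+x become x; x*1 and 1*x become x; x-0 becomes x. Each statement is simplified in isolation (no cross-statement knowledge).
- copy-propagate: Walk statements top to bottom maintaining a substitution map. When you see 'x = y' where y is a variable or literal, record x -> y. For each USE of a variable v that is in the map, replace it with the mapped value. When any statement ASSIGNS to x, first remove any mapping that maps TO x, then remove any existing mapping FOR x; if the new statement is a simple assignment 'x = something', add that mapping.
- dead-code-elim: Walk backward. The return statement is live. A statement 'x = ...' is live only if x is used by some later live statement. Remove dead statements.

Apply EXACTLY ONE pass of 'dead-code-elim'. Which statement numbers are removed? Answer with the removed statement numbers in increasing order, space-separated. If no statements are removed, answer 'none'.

Answer: 1 2 3 4 5 6 8

Derivation:
Backward liveness scan:
Stmt 1 'a = 1': DEAD (a not in live set [])
Stmt 2 'u = a + 4': DEAD (u not in live set [])
Stmt 3 'c = 6': DEAD (c not in live set [])
Stmt 4 'b = u': DEAD (b not in live set [])
Stmt 5 'x = 6 + 5': DEAD (x not in live set [])
Stmt 6 'z = 2 * x': DEAD (z not in live set [])
Stmt 7 'd = 5': KEEP (d is live); live-in = []
Stmt 8 'v = a': DEAD (v not in live set ['d'])
Stmt 9 'return d': KEEP (return); live-in = ['d']
Removed statement numbers: [1, 2, 3, 4, 5, 6, 8]
Surviving IR:
  d = 5
  return d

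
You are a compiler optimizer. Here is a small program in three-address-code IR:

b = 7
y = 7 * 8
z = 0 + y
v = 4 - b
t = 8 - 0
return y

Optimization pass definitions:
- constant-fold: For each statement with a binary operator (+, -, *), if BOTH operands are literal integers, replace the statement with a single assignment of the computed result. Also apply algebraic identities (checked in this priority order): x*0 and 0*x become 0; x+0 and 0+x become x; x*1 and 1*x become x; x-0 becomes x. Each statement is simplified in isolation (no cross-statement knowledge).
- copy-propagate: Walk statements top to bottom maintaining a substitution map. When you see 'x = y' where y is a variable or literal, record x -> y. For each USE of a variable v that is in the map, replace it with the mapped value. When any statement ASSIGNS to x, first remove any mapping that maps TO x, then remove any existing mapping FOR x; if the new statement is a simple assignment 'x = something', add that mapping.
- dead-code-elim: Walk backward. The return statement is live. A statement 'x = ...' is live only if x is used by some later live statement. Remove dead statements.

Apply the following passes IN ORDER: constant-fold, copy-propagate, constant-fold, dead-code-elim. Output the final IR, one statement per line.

Initial IR:
  b = 7
  y = 7 * 8
  z = 0 + y
  v = 4 - b
  t = 8 - 0
  return y
After constant-fold (6 stmts):
  b = 7
  y = 56
  z = y
  v = 4 - b
  t = 8
  return y
After copy-propagate (6 stmts):
  b = 7
  y = 56
  z = 56
  v = 4 - 7
  t = 8
  return 56
After constant-fold (6 stmts):
  b = 7
  y = 56
  z = 56
  v = -3
  t = 8
  return 56
After dead-code-elim (1 stmts):
  return 56

Answer: return 56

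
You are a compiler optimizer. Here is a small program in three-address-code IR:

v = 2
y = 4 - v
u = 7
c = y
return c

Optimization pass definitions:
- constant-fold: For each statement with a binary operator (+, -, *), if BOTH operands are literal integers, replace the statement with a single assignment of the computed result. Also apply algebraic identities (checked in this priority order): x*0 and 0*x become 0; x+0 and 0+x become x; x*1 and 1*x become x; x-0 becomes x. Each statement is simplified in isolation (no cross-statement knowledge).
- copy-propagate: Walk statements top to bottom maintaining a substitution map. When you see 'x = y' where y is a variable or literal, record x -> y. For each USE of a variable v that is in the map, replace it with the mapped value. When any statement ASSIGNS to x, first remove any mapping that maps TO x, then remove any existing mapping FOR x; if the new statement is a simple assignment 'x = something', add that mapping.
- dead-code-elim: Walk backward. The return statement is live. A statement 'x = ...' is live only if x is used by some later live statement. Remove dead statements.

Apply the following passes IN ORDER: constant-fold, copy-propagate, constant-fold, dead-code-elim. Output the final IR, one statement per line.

Answer: y = 2
return y

Derivation:
Initial IR:
  v = 2
  y = 4 - v
  u = 7
  c = y
  return c
After constant-fold (5 stmts):
  v = 2
  y = 4 - v
  u = 7
  c = y
  return c
After copy-propagate (5 stmts):
  v = 2
  y = 4 - 2
  u = 7
  c = y
  return y
After constant-fold (5 stmts):
  v = 2
  y = 2
  u = 7
  c = y
  return y
After dead-code-elim (2 stmts):
  y = 2
  return y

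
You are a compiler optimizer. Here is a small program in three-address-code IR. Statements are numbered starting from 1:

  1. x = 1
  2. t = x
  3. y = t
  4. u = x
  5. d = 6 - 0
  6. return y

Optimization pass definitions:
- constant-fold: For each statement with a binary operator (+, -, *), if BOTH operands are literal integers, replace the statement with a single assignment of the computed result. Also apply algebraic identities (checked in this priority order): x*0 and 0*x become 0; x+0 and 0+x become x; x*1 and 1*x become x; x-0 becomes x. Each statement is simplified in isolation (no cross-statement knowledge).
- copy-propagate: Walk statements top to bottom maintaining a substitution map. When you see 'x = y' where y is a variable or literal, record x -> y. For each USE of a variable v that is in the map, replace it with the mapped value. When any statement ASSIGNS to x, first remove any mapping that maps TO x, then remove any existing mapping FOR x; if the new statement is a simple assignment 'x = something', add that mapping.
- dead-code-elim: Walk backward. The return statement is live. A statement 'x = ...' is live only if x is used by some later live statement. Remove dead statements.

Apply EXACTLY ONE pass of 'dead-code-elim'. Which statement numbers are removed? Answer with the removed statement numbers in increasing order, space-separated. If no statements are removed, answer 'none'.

Backward liveness scan:
Stmt 1 'x = 1': KEEP (x is live); live-in = []
Stmt 2 't = x': KEEP (t is live); live-in = ['x']
Stmt 3 'y = t': KEEP (y is live); live-in = ['t']
Stmt 4 'u = x': DEAD (u not in live set ['y'])
Stmt 5 'd = 6 - 0': DEAD (d not in live set ['y'])
Stmt 6 'return y': KEEP (return); live-in = ['y']
Removed statement numbers: [4, 5]
Surviving IR:
  x = 1
  t = x
  y = t
  return y

Answer: 4 5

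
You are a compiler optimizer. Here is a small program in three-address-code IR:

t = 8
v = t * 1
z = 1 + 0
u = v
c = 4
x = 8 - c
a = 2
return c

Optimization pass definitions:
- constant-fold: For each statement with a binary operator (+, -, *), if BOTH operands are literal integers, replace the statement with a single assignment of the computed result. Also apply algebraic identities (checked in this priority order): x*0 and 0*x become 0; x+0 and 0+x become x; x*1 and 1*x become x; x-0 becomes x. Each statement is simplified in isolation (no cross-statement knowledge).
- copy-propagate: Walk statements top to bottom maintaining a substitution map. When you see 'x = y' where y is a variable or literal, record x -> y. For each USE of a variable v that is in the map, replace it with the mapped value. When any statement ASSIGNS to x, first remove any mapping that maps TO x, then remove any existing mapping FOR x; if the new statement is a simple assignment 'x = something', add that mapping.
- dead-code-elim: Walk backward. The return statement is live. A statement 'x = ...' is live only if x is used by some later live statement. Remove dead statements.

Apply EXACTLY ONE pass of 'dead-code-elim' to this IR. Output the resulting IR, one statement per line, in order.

Answer: c = 4
return c

Derivation:
Applying dead-code-elim statement-by-statement:
  [8] return c  -> KEEP (return); live=['c']
  [7] a = 2  -> DEAD (a not live)
  [6] x = 8 - c  -> DEAD (x not live)
  [5] c = 4  -> KEEP; live=[]
  [4] u = v  -> DEAD (u not live)
  [3] z = 1 + 0  -> DEAD (z not live)
  [2] v = t * 1  -> DEAD (v not live)
  [1] t = 8  -> DEAD (t not live)
Result (2 stmts):
  c = 4
  return c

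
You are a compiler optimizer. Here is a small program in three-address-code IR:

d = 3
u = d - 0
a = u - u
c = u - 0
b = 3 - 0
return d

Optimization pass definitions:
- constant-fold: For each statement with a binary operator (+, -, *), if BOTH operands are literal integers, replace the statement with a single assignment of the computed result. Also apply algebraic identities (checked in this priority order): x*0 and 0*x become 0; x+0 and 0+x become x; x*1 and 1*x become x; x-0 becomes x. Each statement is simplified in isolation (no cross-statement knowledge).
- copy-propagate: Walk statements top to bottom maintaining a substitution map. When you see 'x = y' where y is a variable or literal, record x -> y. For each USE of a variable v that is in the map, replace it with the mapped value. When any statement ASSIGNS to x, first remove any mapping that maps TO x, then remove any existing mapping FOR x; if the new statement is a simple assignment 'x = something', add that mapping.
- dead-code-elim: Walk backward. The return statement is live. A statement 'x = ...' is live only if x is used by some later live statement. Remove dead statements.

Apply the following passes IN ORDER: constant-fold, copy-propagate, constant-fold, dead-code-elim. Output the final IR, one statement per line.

Initial IR:
  d = 3
  u = d - 0
  a = u - u
  c = u - 0
  b = 3 - 0
  return d
After constant-fold (6 stmts):
  d = 3
  u = d
  a = u - u
  c = u
  b = 3
  return d
After copy-propagate (6 stmts):
  d = 3
  u = 3
  a = 3 - 3
  c = 3
  b = 3
  return 3
After constant-fold (6 stmts):
  d = 3
  u = 3
  a = 0
  c = 3
  b = 3
  return 3
After dead-code-elim (1 stmts):
  return 3

Answer: return 3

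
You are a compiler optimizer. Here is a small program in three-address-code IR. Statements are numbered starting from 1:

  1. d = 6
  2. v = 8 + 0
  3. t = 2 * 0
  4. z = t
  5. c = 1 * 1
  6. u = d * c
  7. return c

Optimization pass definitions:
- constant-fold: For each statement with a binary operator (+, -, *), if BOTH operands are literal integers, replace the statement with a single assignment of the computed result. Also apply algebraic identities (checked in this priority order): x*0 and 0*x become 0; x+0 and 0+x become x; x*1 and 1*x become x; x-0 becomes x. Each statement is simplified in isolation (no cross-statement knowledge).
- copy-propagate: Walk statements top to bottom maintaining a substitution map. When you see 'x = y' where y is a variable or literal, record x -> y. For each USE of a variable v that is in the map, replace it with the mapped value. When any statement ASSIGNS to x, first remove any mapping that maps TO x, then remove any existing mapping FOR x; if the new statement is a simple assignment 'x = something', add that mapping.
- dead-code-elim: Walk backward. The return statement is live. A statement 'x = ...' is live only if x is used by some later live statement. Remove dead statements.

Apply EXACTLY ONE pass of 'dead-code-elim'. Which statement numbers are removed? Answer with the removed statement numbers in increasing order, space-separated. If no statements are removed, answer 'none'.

Backward liveness scan:
Stmt 1 'd = 6': DEAD (d not in live set [])
Stmt 2 'v = 8 + 0': DEAD (v not in live set [])
Stmt 3 't = 2 * 0': DEAD (t not in live set [])
Stmt 4 'z = t': DEAD (z not in live set [])
Stmt 5 'c = 1 * 1': KEEP (c is live); live-in = []
Stmt 6 'u = d * c': DEAD (u not in live set ['c'])
Stmt 7 'return c': KEEP (return); live-in = ['c']
Removed statement numbers: [1, 2, 3, 4, 6]
Surviving IR:
  c = 1 * 1
  return c

Answer: 1 2 3 4 6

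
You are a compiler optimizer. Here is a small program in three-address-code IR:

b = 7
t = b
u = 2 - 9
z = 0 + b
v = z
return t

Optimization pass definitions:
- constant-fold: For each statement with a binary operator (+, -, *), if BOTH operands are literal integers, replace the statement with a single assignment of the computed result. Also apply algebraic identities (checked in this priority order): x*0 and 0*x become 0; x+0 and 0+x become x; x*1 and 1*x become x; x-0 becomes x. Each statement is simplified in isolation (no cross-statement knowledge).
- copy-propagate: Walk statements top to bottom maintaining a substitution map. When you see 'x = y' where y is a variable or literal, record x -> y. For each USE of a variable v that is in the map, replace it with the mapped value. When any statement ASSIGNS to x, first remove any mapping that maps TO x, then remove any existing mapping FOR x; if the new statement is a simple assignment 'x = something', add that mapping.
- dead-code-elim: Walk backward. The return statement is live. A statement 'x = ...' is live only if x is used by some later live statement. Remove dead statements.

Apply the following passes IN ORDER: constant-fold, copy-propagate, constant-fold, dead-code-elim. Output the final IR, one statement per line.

Initial IR:
  b = 7
  t = b
  u = 2 - 9
  z = 0 + b
  v = z
  return t
After constant-fold (6 stmts):
  b = 7
  t = b
  u = -7
  z = b
  v = z
  return t
After copy-propagate (6 stmts):
  b = 7
  t = 7
  u = -7
  z = 7
  v = 7
  return 7
After constant-fold (6 stmts):
  b = 7
  t = 7
  u = -7
  z = 7
  v = 7
  return 7
After dead-code-elim (1 stmts):
  return 7

Answer: return 7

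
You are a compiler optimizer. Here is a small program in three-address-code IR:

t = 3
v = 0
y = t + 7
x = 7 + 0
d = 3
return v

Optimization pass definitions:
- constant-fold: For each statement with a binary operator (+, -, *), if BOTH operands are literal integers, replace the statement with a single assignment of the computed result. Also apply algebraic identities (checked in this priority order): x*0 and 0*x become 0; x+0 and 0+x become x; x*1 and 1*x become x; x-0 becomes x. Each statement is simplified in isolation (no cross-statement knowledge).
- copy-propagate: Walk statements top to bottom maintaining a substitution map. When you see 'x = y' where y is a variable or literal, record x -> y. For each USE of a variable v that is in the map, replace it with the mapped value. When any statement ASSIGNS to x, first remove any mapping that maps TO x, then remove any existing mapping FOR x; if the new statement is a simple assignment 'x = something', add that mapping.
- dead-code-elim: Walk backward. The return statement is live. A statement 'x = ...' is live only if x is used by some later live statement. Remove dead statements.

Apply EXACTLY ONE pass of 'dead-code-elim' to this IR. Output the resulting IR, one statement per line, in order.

Applying dead-code-elim statement-by-statement:
  [6] return v  -> KEEP (return); live=['v']
  [5] d = 3  -> DEAD (d not live)
  [4] x = 7 + 0  -> DEAD (x not live)
  [3] y = t + 7  -> DEAD (y not live)
  [2] v = 0  -> KEEP; live=[]
  [1] t = 3  -> DEAD (t not live)
Result (2 stmts):
  v = 0
  return v

Answer: v = 0
return v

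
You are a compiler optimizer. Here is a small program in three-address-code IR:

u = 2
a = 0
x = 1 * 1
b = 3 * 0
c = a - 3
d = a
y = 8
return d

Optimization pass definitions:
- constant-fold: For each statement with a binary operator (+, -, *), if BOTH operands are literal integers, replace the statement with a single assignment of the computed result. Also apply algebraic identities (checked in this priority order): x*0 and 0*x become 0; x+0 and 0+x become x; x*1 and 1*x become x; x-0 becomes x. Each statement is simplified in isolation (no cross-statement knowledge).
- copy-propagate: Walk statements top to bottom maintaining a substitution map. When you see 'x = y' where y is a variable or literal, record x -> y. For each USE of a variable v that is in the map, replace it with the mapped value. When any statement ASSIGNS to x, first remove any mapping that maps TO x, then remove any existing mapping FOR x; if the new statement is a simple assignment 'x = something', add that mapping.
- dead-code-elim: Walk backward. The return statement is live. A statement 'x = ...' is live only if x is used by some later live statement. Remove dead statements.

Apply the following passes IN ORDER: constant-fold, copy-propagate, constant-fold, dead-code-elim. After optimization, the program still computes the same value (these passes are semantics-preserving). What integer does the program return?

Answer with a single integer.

Initial IR:
  u = 2
  a = 0
  x = 1 * 1
  b = 3 * 0
  c = a - 3
  d = a
  y = 8
  return d
After constant-fold (8 stmts):
  u = 2
  a = 0
  x = 1
  b = 0
  c = a - 3
  d = a
  y = 8
  return d
After copy-propagate (8 stmts):
  u = 2
  a = 0
  x = 1
  b = 0
  c = 0 - 3
  d = 0
  y = 8
  return 0
After constant-fold (8 stmts):
  u = 2
  a = 0
  x = 1
  b = 0
  c = -3
  d = 0
  y = 8
  return 0
After dead-code-elim (1 stmts):
  return 0
Evaluate:
  u = 2  =>  u = 2
  a = 0  =>  a = 0
  x = 1 * 1  =>  x = 1
  b = 3 * 0  =>  b = 0
  c = a - 3  =>  c = -3
  d = a  =>  d = 0
  y = 8  =>  y = 8
  return d = 0

Answer: 0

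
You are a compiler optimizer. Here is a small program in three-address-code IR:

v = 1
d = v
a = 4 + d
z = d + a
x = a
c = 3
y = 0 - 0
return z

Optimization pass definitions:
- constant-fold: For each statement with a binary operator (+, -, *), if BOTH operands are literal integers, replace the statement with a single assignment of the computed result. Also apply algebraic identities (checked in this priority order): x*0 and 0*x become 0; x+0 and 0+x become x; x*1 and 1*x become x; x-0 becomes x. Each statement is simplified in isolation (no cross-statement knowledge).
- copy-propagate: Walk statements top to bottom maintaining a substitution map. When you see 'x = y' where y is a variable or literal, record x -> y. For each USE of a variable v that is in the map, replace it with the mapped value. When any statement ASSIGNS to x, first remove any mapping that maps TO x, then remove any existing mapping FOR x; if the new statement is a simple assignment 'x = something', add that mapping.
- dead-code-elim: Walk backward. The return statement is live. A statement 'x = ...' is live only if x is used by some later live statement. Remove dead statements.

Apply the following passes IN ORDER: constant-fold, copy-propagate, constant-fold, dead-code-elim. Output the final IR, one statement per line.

Initial IR:
  v = 1
  d = v
  a = 4 + d
  z = d + a
  x = a
  c = 3
  y = 0 - 0
  return z
After constant-fold (8 stmts):
  v = 1
  d = v
  a = 4 + d
  z = d + a
  x = a
  c = 3
  y = 0
  return z
After copy-propagate (8 stmts):
  v = 1
  d = 1
  a = 4 + 1
  z = 1 + a
  x = a
  c = 3
  y = 0
  return z
After constant-fold (8 stmts):
  v = 1
  d = 1
  a = 5
  z = 1 + a
  x = a
  c = 3
  y = 0
  return z
After dead-code-elim (3 stmts):
  a = 5
  z = 1 + a
  return z

Answer: a = 5
z = 1 + a
return z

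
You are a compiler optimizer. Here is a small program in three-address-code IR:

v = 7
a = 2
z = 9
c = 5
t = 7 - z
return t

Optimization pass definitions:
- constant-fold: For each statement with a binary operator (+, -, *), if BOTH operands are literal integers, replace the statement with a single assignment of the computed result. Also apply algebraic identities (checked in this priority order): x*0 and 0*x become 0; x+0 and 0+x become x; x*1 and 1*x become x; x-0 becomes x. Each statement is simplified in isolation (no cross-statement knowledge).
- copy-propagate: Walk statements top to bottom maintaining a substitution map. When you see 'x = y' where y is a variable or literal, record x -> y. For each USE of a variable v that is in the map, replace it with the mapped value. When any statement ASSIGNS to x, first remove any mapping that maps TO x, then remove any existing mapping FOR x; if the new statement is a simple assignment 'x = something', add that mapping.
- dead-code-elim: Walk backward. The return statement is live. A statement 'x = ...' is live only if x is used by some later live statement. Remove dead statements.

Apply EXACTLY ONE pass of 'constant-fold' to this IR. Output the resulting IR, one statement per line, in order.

Answer: v = 7
a = 2
z = 9
c = 5
t = 7 - z
return t

Derivation:
Applying constant-fold statement-by-statement:
  [1] v = 7  (unchanged)
  [2] a = 2  (unchanged)
  [3] z = 9  (unchanged)
  [4] c = 5  (unchanged)
  [5] t = 7 - z  (unchanged)
  [6] return t  (unchanged)
Result (6 stmts):
  v = 7
  a = 2
  z = 9
  c = 5
  t = 7 - z
  return t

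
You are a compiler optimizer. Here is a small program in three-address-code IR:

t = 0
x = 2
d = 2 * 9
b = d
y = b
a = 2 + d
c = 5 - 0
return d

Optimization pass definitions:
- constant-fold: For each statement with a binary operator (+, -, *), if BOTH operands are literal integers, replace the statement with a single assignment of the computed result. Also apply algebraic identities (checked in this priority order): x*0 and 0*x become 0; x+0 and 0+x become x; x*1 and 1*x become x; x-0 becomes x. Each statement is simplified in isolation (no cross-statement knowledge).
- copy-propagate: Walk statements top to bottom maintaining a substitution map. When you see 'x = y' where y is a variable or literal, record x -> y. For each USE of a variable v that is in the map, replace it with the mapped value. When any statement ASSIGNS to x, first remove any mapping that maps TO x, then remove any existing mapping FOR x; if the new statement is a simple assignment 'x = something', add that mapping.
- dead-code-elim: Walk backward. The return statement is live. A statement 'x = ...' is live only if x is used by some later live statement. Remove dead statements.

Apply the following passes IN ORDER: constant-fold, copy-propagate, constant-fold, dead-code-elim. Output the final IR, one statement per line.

Initial IR:
  t = 0
  x = 2
  d = 2 * 9
  b = d
  y = b
  a = 2 + d
  c = 5 - 0
  return d
After constant-fold (8 stmts):
  t = 0
  x = 2
  d = 18
  b = d
  y = b
  a = 2 + d
  c = 5
  return d
After copy-propagate (8 stmts):
  t = 0
  x = 2
  d = 18
  b = 18
  y = 18
  a = 2 + 18
  c = 5
  return 18
After constant-fold (8 stmts):
  t = 0
  x = 2
  d = 18
  b = 18
  y = 18
  a = 20
  c = 5
  return 18
After dead-code-elim (1 stmts):
  return 18

Answer: return 18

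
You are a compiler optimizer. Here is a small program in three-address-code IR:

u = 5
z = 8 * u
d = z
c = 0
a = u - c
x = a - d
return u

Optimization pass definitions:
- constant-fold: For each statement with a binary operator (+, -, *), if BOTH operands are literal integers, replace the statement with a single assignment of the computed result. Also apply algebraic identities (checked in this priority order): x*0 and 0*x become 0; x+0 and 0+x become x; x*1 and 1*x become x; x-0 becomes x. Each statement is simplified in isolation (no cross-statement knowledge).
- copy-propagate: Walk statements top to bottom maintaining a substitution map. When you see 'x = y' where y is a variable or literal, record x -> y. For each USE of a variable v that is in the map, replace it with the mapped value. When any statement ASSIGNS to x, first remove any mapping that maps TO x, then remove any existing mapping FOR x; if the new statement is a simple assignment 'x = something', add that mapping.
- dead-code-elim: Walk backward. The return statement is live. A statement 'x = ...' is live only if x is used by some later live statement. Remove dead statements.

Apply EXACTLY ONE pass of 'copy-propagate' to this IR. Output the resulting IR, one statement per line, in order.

Answer: u = 5
z = 8 * 5
d = z
c = 0
a = 5 - 0
x = a - z
return 5

Derivation:
Applying copy-propagate statement-by-statement:
  [1] u = 5  (unchanged)
  [2] z = 8 * u  -> z = 8 * 5
  [3] d = z  (unchanged)
  [4] c = 0  (unchanged)
  [5] a = u - c  -> a = 5 - 0
  [6] x = a - d  -> x = a - z
  [7] return u  -> return 5
Result (7 stmts):
  u = 5
  z = 8 * 5
  d = z
  c = 0
  a = 5 - 0
  x = a - z
  return 5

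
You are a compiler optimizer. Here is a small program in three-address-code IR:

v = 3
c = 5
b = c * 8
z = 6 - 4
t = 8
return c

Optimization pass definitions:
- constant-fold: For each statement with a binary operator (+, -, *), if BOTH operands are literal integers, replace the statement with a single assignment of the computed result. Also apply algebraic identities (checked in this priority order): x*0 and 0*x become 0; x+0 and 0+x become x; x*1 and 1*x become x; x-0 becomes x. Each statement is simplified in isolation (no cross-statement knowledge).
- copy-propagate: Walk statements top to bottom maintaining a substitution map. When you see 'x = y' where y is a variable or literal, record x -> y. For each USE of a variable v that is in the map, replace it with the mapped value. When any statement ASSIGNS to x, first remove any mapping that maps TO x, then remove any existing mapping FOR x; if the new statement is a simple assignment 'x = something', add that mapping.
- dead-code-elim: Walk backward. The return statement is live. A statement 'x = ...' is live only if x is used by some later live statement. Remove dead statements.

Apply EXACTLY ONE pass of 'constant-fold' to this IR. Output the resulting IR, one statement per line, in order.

Answer: v = 3
c = 5
b = c * 8
z = 2
t = 8
return c

Derivation:
Applying constant-fold statement-by-statement:
  [1] v = 3  (unchanged)
  [2] c = 5  (unchanged)
  [3] b = c * 8  (unchanged)
  [4] z = 6 - 4  -> z = 2
  [5] t = 8  (unchanged)
  [6] return c  (unchanged)
Result (6 stmts):
  v = 3
  c = 5
  b = c * 8
  z = 2
  t = 8
  return c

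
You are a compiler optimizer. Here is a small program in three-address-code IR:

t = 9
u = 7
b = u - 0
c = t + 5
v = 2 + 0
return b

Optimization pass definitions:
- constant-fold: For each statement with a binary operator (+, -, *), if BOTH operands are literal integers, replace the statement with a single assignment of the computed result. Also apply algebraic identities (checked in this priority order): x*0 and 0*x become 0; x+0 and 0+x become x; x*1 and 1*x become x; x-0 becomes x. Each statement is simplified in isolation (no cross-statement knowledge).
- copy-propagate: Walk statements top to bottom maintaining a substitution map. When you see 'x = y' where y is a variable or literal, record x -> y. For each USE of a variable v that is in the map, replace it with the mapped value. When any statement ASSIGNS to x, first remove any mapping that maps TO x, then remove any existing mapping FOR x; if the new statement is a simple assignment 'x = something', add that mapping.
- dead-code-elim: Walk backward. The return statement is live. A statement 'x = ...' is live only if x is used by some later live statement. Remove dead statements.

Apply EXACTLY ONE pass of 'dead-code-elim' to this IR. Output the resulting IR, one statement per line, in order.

Applying dead-code-elim statement-by-statement:
  [6] return b  -> KEEP (return); live=['b']
  [5] v = 2 + 0  -> DEAD (v not live)
  [4] c = t + 5  -> DEAD (c not live)
  [3] b = u - 0  -> KEEP; live=['u']
  [2] u = 7  -> KEEP; live=[]
  [1] t = 9  -> DEAD (t not live)
Result (3 stmts):
  u = 7
  b = u - 0
  return b

Answer: u = 7
b = u - 0
return b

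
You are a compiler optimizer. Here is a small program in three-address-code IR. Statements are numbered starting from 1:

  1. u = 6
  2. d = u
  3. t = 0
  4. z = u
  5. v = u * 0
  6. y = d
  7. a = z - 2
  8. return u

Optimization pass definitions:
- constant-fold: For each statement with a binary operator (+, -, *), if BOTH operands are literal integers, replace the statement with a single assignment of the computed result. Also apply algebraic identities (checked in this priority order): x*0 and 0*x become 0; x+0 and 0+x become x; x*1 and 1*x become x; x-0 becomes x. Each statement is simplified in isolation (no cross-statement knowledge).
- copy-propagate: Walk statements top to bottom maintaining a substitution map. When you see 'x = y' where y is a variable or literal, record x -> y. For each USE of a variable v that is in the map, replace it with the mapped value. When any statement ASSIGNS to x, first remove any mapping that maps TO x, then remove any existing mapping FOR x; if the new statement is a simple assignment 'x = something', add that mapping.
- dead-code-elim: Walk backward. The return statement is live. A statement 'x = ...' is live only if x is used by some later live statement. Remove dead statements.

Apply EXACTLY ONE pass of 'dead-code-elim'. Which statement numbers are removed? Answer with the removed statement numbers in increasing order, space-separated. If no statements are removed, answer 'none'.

Answer: 2 3 4 5 6 7

Derivation:
Backward liveness scan:
Stmt 1 'u = 6': KEEP (u is live); live-in = []
Stmt 2 'd = u': DEAD (d not in live set ['u'])
Stmt 3 't = 0': DEAD (t not in live set ['u'])
Stmt 4 'z = u': DEAD (z not in live set ['u'])
Stmt 5 'v = u * 0': DEAD (v not in live set ['u'])
Stmt 6 'y = d': DEAD (y not in live set ['u'])
Stmt 7 'a = z - 2': DEAD (a not in live set ['u'])
Stmt 8 'return u': KEEP (return); live-in = ['u']
Removed statement numbers: [2, 3, 4, 5, 6, 7]
Surviving IR:
  u = 6
  return u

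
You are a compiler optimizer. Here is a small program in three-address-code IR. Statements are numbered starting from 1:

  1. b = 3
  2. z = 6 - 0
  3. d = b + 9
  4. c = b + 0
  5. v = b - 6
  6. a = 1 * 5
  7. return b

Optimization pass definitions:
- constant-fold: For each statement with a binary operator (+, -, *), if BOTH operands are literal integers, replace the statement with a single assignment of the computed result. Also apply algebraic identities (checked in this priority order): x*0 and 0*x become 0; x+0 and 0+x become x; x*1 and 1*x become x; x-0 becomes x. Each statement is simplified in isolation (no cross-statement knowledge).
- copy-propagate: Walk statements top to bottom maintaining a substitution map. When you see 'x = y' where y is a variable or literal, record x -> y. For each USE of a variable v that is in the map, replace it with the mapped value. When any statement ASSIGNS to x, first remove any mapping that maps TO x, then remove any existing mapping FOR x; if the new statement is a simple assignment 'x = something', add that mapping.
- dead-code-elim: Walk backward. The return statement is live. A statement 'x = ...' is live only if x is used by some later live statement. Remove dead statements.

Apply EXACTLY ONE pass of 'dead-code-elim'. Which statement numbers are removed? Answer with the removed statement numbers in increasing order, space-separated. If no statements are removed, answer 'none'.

Answer: 2 3 4 5 6

Derivation:
Backward liveness scan:
Stmt 1 'b = 3': KEEP (b is live); live-in = []
Stmt 2 'z = 6 - 0': DEAD (z not in live set ['b'])
Stmt 3 'd = b + 9': DEAD (d not in live set ['b'])
Stmt 4 'c = b + 0': DEAD (c not in live set ['b'])
Stmt 5 'v = b - 6': DEAD (v not in live set ['b'])
Stmt 6 'a = 1 * 5': DEAD (a not in live set ['b'])
Stmt 7 'return b': KEEP (return); live-in = ['b']
Removed statement numbers: [2, 3, 4, 5, 6]
Surviving IR:
  b = 3
  return b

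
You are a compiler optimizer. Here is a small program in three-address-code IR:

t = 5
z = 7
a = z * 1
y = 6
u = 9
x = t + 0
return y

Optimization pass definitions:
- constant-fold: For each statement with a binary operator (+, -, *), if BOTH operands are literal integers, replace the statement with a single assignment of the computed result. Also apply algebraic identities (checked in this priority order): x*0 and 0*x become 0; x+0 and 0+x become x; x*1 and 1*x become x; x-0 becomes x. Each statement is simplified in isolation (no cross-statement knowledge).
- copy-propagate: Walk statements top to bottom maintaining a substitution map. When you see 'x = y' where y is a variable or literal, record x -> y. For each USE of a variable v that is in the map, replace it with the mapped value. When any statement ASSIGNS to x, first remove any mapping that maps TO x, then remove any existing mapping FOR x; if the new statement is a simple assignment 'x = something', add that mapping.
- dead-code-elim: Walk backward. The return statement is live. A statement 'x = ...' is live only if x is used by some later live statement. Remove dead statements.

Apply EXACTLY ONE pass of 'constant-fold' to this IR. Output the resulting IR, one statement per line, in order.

Answer: t = 5
z = 7
a = z
y = 6
u = 9
x = t
return y

Derivation:
Applying constant-fold statement-by-statement:
  [1] t = 5  (unchanged)
  [2] z = 7  (unchanged)
  [3] a = z * 1  -> a = z
  [4] y = 6  (unchanged)
  [5] u = 9  (unchanged)
  [6] x = t + 0  -> x = t
  [7] return y  (unchanged)
Result (7 stmts):
  t = 5
  z = 7
  a = z
  y = 6
  u = 9
  x = t
  return y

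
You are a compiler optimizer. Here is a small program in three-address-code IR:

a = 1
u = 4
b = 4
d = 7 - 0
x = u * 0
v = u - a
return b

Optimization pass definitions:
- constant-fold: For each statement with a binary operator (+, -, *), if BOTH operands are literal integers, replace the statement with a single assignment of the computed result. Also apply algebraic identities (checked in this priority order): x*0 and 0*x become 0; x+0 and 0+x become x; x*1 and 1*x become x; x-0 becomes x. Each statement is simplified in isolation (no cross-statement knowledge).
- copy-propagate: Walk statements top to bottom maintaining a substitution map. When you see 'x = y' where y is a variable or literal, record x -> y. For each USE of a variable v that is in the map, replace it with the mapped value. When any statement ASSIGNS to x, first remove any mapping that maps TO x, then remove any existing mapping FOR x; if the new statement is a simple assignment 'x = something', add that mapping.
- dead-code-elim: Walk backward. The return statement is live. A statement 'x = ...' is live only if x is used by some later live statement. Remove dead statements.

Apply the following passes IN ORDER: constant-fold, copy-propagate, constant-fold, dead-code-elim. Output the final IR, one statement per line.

Initial IR:
  a = 1
  u = 4
  b = 4
  d = 7 - 0
  x = u * 0
  v = u - a
  return b
After constant-fold (7 stmts):
  a = 1
  u = 4
  b = 4
  d = 7
  x = 0
  v = u - a
  return b
After copy-propagate (7 stmts):
  a = 1
  u = 4
  b = 4
  d = 7
  x = 0
  v = 4 - 1
  return 4
After constant-fold (7 stmts):
  a = 1
  u = 4
  b = 4
  d = 7
  x = 0
  v = 3
  return 4
After dead-code-elim (1 stmts):
  return 4

Answer: return 4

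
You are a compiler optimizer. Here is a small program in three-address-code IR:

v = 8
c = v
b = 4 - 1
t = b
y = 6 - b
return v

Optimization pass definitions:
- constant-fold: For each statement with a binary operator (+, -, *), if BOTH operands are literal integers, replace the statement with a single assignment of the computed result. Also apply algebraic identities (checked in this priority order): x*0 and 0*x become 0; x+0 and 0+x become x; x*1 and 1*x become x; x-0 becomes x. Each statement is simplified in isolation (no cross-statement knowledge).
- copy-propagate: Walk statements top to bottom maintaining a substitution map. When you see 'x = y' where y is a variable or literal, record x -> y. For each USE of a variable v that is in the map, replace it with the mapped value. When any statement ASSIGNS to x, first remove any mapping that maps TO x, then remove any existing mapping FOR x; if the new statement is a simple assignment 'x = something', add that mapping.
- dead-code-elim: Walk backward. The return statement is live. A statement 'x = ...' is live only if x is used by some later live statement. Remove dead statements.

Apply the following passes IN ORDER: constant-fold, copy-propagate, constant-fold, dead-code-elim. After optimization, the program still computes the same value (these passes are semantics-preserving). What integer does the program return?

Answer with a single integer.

Answer: 8

Derivation:
Initial IR:
  v = 8
  c = v
  b = 4 - 1
  t = b
  y = 6 - b
  return v
After constant-fold (6 stmts):
  v = 8
  c = v
  b = 3
  t = b
  y = 6 - b
  return v
After copy-propagate (6 stmts):
  v = 8
  c = 8
  b = 3
  t = 3
  y = 6 - 3
  return 8
After constant-fold (6 stmts):
  v = 8
  c = 8
  b = 3
  t = 3
  y = 3
  return 8
After dead-code-elim (1 stmts):
  return 8
Evaluate:
  v = 8  =>  v = 8
  c = v  =>  c = 8
  b = 4 - 1  =>  b = 3
  t = b  =>  t = 3
  y = 6 - b  =>  y = 3
  return v = 8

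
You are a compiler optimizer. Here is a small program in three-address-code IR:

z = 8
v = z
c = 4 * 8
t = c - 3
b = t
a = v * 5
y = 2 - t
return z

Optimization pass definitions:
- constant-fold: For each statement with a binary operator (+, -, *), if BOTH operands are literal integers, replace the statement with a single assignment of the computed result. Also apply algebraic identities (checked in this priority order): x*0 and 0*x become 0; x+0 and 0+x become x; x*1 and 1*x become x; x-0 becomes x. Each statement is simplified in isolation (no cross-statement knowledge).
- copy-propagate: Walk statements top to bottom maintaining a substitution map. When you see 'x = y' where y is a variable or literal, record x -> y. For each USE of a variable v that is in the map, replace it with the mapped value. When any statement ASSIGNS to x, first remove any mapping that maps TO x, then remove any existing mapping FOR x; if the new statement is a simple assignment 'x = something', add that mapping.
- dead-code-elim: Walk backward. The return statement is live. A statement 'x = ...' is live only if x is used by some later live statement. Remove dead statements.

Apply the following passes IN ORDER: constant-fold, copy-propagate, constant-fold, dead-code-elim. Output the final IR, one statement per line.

Answer: return 8

Derivation:
Initial IR:
  z = 8
  v = z
  c = 4 * 8
  t = c - 3
  b = t
  a = v * 5
  y = 2 - t
  return z
After constant-fold (8 stmts):
  z = 8
  v = z
  c = 32
  t = c - 3
  b = t
  a = v * 5
  y = 2 - t
  return z
After copy-propagate (8 stmts):
  z = 8
  v = 8
  c = 32
  t = 32 - 3
  b = t
  a = 8 * 5
  y = 2 - t
  return 8
After constant-fold (8 stmts):
  z = 8
  v = 8
  c = 32
  t = 29
  b = t
  a = 40
  y = 2 - t
  return 8
After dead-code-elim (1 stmts):
  return 8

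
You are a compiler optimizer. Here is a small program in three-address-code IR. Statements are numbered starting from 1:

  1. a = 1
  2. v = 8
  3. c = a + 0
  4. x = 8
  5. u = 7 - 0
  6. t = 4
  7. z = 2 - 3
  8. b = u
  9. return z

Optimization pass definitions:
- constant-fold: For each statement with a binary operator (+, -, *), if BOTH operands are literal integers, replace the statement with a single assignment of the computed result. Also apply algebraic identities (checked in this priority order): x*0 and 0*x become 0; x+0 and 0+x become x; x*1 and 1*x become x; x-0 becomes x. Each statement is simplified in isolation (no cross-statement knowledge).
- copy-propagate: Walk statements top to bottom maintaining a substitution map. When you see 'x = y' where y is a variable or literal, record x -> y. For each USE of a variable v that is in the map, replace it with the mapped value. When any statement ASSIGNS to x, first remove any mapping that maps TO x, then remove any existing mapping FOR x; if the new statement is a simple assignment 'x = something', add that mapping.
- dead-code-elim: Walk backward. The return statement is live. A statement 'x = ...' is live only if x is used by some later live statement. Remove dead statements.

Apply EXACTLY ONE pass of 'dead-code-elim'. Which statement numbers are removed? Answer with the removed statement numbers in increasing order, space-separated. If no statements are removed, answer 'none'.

Backward liveness scan:
Stmt 1 'a = 1': DEAD (a not in live set [])
Stmt 2 'v = 8': DEAD (v not in live set [])
Stmt 3 'c = a + 0': DEAD (c not in live set [])
Stmt 4 'x = 8': DEAD (x not in live set [])
Stmt 5 'u = 7 - 0': DEAD (u not in live set [])
Stmt 6 't = 4': DEAD (t not in live set [])
Stmt 7 'z = 2 - 3': KEEP (z is live); live-in = []
Stmt 8 'b = u': DEAD (b not in live set ['z'])
Stmt 9 'return z': KEEP (return); live-in = ['z']
Removed statement numbers: [1, 2, 3, 4, 5, 6, 8]
Surviving IR:
  z = 2 - 3
  return z

Answer: 1 2 3 4 5 6 8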